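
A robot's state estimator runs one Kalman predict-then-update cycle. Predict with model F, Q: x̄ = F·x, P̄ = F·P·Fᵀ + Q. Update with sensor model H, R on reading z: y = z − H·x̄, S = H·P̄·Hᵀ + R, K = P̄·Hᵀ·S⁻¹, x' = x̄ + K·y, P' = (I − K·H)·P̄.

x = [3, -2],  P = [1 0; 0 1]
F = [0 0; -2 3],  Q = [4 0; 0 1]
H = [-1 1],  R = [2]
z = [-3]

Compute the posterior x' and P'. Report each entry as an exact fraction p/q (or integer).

x̄ = F·x = [0, -12]
P̄ = F·P·Fᵀ + Q = [4 0; 0 14]
y = z − H·x̄ = [9]
S = H·P̄·Hᵀ + R = [20]
K = P̄·Hᵀ·S⁻¹ = [-1/5; 7/10]
x' = x̄ + K·y = [-9/5, -57/10]
P' = (I − K·H)·P̄ = [16/5 14/5; 14/5 21/5]

x' = [-9/5, -57/10]
P' = [16/5 14/5; 14/5 21/5]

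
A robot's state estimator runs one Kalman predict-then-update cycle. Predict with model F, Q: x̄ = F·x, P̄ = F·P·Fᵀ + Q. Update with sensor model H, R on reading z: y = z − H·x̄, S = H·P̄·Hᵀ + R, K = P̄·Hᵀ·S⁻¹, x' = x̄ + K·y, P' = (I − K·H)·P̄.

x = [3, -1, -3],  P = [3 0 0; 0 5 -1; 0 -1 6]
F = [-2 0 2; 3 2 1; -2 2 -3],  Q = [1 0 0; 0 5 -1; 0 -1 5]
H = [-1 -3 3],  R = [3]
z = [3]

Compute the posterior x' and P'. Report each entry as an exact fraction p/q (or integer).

x' = [-12, 4, 1]
P' = [58134/1795 -35331/1795 -16044/1795; -35331/1795 60449/1795 48481/1795; -16044/1795 48481/1795 43509/1795]

x̄ = F·x = [-12, 4, 1]
P̄ = F·P·Fᵀ + Q = [37 -10 -28; -10 54 -13; -28 -13 103]
y = z − H·x̄ = [0]
S = H·P̄·Hᵀ + R = [1795]
K = P̄·Hᵀ·S⁻¹ = [-91/1795; -191/1795; 376/1795]
x' = x̄ + K·y = [-12, 4, 1]
P' = (I − K·H)·P̄ = [58134/1795 -35331/1795 -16044/1795; -35331/1795 60449/1795 48481/1795; -16044/1795 48481/1795 43509/1795]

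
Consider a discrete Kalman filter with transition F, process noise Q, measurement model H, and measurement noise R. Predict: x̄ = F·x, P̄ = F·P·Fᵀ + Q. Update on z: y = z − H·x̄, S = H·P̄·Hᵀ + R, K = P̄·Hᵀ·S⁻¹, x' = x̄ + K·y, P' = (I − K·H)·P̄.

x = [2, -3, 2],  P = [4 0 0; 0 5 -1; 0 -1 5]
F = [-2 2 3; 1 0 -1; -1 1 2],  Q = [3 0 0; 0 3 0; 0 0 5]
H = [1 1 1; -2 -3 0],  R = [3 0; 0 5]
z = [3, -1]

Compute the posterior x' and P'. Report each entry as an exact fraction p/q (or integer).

x' = [1723/1119, -854/1119, 2410/1119]
P' = [8177/1119 -5533/1119 -154/1119; -5533/1119 4292/1119 -301/1119; -154/1119 -301/1119 12979/5595]

x̄ = F·x = [-4, 0, -1]
P̄ = F·P·Fᵀ + Q = [72 -21 41; -21 12 -13; 41 -13 30]
y = z − H·x̄ = [8, -9]
S = H·P̄·Hᵀ + R = [131 -118; -118 149]
K = P̄·Hᵀ·S⁻¹ = [830/1119 49/1119; -514/1119 -362/1119; 3568/5595 1211/5595]
x' = x̄ + K·y = [1723/1119, -854/1119, 2410/1119]
P' = (I − K·H)·P̄ = [8177/1119 -5533/1119 -154/1119; -5533/1119 4292/1119 -301/1119; -154/1119 -301/1119 12979/5595]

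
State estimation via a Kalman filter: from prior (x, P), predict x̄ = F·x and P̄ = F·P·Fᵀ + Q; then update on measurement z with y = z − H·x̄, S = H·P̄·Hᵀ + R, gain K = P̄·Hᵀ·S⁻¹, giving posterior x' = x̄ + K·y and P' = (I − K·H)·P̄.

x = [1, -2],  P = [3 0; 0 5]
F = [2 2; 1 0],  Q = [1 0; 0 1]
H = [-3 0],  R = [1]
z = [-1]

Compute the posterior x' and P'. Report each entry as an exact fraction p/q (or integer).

x' = [97/298, 212/149]
P' = [33/298 3/149; 3/149 434/149]

x̄ = F·x = [-2, 1]
P̄ = F·P·Fᵀ + Q = [33 6; 6 4]
y = z − H·x̄ = [-7]
S = H·P̄·Hᵀ + R = [298]
K = P̄·Hᵀ·S⁻¹ = [-99/298; -9/149]
x' = x̄ + K·y = [97/298, 212/149]
P' = (I − K·H)·P̄ = [33/298 3/149; 3/149 434/149]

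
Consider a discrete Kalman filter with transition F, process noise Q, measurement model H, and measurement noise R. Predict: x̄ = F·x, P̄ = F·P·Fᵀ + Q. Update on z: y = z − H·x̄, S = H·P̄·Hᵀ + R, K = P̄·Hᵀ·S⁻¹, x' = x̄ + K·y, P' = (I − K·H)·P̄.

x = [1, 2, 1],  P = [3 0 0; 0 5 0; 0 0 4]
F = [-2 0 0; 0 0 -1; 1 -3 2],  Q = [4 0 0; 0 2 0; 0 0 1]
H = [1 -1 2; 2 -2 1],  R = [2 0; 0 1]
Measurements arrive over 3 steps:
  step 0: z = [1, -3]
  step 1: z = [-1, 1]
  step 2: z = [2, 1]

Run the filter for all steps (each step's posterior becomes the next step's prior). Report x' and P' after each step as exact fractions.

step 0: x̄ = F·x = [-2, -1, -3]
step 0: P̄ = F·P·Fᵀ + Q = [16 0 -6; 0 6 -8; -6 -8 65]
step 0: y = z − H·x̄ = [8, 2]
step 0: S = H·P̄·Hᵀ + R = [292 184; 184 162]
step 0: K = P̄·Hᵀ·S⁻¹ = [-517/1681 857/1681; 29/3362 -224/1681; 1086/1681 -1035/3362]
step 0: x' = x̄ + K·y = [-5784/1681, -2013/1681, 2610/1681]
step 0: P' = (I − K·H)·P̄ = [6682/1681 5766/1681 -975/1681; 5766/1681 5925/1681 94/1681; -975/1681 94/1681 3241/3362]
step 1: x̄ = F·x = [11568/1681, -2610/1681, 5475/1681]
step 1: P̄ = F·P·Fᵀ + Q = [33452/1681 -1950/1681 25132/1681; -1950/1681 9965/3362 -1984/1681; 25132/1681 -1984/1681 28546/1681]
step 1: y = z − H·x̄ = [-26809/1681, -32150/1681]
step 1: S = H·P̄·Hᵀ + R = [536689/3362 277341/1681; 277341/1681 308029/1681]
step 1: K = P̄·Hᵀ·S⁻¹ = [-261004/6829099 2361932/6829099; 1671/9241 -1980/9241; 3546428/6829099 -1357894/6829099]
step 1: x' = x̄ + K·y = [5984628/6829099, -3129/9241, -8346567/6829099]
step 1: P' = (I − K·H)·P̄ = [14403260/6829099 17124/9241 -1135316/6829099; 17124/9241 19558/9241 2888/9241; -1135316/6829099 2888/9241 5181202/6829099]
step 2: x̄ = F·x = [-11969256/6829099, 8346567/6829099, -3771513/6829099]
step 2: P̄ = F·P·Fᵀ + Q = [84929436/6829099 -2270632/6829099 51662560/6829099; -2270632/6829099 18839400/6829099 -2824392/6829099; 51662560/6829099 -2824392/6829099 65957561/6829099]
step 2: y = z − H·x̄ = [41517047/6829099, 51232258/6829099]
step 2: S = H·P̄·Hᵀ + R = [603746350/6829099 620970082/6829099; 620970082/6829099 723974868/6829099]
step 2: K = P̄·Hᵀ·S⁻¹ = [-89423328/1885070831 665317854/1885070831; 314776124/1885070831 -387276628/1885070831; 1927282849/3770141662 -742109441/3770141662]
step 2: x' = x̄ + K·y = [1143671820/1885070831, 1312235919/1885070831, 4067302581/3770141662]
step 2: P' = (I − K·H)·P̄ = [3914403804/1885070831 3411243016/1885070831 -341003722/1885070831; 3411243016/1885070831 3879278184/1885070831 548793708/1885070831; -341003722/1885070831 548793708/1885070831 2817080279/3770141662]

step 0: x' = [-5784/1681, -2013/1681, 2610/1681], P' = [6682/1681 5766/1681 -975/1681; 5766/1681 5925/1681 94/1681; -975/1681 94/1681 3241/3362]
step 1: x' = [5984628/6829099, -3129/9241, -8346567/6829099], P' = [14403260/6829099 17124/9241 -1135316/6829099; 17124/9241 19558/9241 2888/9241; -1135316/6829099 2888/9241 5181202/6829099]
step 2: x' = [1143671820/1885070831, 1312235919/1885070831, 4067302581/3770141662], P' = [3914403804/1885070831 3411243016/1885070831 -341003722/1885070831; 3411243016/1885070831 3879278184/1885070831 548793708/1885070831; -341003722/1885070831 548793708/1885070831 2817080279/3770141662]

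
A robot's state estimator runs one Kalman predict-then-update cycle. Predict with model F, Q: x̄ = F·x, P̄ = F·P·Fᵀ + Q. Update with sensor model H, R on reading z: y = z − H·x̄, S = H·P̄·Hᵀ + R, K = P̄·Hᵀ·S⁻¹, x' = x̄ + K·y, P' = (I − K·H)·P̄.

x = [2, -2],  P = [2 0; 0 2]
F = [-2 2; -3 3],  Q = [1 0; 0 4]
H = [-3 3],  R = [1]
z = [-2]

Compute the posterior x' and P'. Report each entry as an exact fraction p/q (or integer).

x' = [-223/41, -252/41]
P' = [953/82 480/41; 480/41 488/41]

x̄ = F·x = [-8, -12]
P̄ = F·P·Fᵀ + Q = [17 24; 24 40]
y = z − H·x̄ = [10]
S = H·P̄·Hᵀ + R = [82]
K = P̄·Hᵀ·S⁻¹ = [21/82; 24/41]
x' = x̄ + K·y = [-223/41, -252/41]
P' = (I − K·H)·P̄ = [953/82 480/41; 480/41 488/41]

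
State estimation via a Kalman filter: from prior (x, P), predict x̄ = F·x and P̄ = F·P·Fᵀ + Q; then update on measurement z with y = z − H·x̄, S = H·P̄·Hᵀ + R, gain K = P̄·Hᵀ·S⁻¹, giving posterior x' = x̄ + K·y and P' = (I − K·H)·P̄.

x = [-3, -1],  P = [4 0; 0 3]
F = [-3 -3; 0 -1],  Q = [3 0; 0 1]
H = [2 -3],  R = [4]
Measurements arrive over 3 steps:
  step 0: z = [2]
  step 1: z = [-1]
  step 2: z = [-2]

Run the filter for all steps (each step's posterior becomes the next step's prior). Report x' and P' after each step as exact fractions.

step 0: x' = [51/28, 41/98], P' = [39/4 81/14; 81/14 187/49]
step 1: x' = [819/121252, 21943/60626], P' = [663591/121252 172581/60626; 172581/60626 54707/30313]
step 2: x' = [-66632391/41315860, -1701893/4131586], P' = [212067327/41315860 10943025/4131586; 10943025/4131586 3490095/2065793]

step 0: x̄ = F·x = [12, 1]
step 0: P̄ = F·P·Fᵀ + Q = [66 9; 9 4]
step 0: y = z − H·x̄ = [-19]
step 0: S = H·P̄·Hᵀ + R = [196]
step 0: K = P̄·Hᵀ·S⁻¹ = [15/28; 3/98]
step 0: x' = x̄ + K·y = [51/28, 41/98]
step 0: P' = (I − K·H)·P̄ = [39/4 81/14; 81/14 187/49]
step 1: x̄ = F·x = [-1317/196, -41/98]
step 1: P̄ = F·P·Fᵀ + Q = [44931/196 2823/98; 2823/98 236/49]
step 1: y = z − H·x̄ = [548/49]
step 1: S = H·P̄·Hᵀ + R = [30313/49]
step 1: K = P̄·Hᵀ·S⁻¹ = [18231/30313; 2115/30313]
step 1: x' = x̄ + K·y = [819/121252, 21943/60626]
step 1: P' = (I − K·H)·P̄ = [663591/121252 172581/60626; 172581/60626 54707/30313]
step 2: x̄ = F·x = [-134115/121252, -21943/60626]
step 2: P̄ = F·P·Fᵀ + Q = [14518443/121252 845985/60626; 845985/60626 85020/30313]
step 2: y = z − H·x̄ = [-26483/30313]
step 2: S = H·P̄·Hᵀ + R = [10328965/30313]
step 2: K = P̄·Hᵀ·S⁻¹ = [5990244/10328965; 118185/2065793]
step 2: x' = x̄ + K·y = [-66632391/41315860, -1701893/4131586]
step 2: P' = (I − K·H)·P̄ = [212067327/41315860 10943025/4131586; 10943025/4131586 3490095/2065793]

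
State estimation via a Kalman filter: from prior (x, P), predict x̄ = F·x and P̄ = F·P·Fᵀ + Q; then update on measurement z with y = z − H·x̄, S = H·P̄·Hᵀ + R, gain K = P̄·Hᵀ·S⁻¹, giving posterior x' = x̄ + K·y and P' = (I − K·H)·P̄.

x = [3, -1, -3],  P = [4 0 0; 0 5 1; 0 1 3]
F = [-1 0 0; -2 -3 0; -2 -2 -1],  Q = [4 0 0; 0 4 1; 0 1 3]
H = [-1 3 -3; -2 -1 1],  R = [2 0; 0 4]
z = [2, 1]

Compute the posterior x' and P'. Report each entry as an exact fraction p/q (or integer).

x' = [-2291/2417, 5404/2417, 4595/2417]
P' = [1704/2417 2184/2417 1832/2417; 2184/2417 92058/2417 90926/2417; 1832/2417 90926/2417 90366/2417]

x̄ = F·x = [-3, -3, -1]
P̄ = F·P·Fᵀ + Q = [8 8 8; 8 65 50; 8 50 46]
y = z − H·x̄ = [5, -7]
S = H·P̄·Hᵀ + R = [109 -17; -17 47]
K = P̄·Hᵀ·S⁻¹ = [-324/2417 -940/2417; 606/2417 -1375/2417; -76/2417 -1056/2417]
x' = x̄ + K·y = [-2291/2417, 5404/2417, 4595/2417]
P' = (I − K·H)·P̄ = [1704/2417 2184/2417 1832/2417; 2184/2417 92058/2417 90926/2417; 1832/2417 90926/2417 90366/2417]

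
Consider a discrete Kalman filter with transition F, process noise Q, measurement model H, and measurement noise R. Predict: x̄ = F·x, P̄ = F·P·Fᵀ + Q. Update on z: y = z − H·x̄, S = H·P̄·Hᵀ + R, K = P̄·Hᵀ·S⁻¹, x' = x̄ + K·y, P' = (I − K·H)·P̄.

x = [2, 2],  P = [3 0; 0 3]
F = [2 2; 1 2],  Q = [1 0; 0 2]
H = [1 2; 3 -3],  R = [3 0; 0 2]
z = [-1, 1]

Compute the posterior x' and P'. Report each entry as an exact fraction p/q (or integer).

x' = [6/263, -959/2893]
P' = [335/789 221/789; 221/789 3031/8679]

x̄ = F·x = [8, 6]
P̄ = F·P·Fᵀ + Q = [25 18; 18 17]
y = z − H·x̄ = [-21, -5]
S = H·P̄·Hᵀ + R = [168 27; 27 56]
K = P̄·Hᵀ·S⁻¹ = [259/789 57/263; 2831/8679 -300/2893]
x' = x̄ + K·y = [6/263, -959/2893]
P' = (I − K·H)·P̄ = [335/789 221/789; 221/789 3031/8679]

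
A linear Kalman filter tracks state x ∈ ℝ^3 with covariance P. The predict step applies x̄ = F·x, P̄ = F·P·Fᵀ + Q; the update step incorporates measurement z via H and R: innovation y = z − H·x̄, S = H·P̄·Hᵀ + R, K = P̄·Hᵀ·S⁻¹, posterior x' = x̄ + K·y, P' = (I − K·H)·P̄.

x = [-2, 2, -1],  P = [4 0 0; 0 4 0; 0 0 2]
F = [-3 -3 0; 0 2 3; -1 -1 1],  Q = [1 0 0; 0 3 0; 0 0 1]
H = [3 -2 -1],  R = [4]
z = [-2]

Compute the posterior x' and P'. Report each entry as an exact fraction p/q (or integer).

x' = [-243/956, 275/239, -1021/956]
P' = [10739/956 3012/239 7149/956; 3012/239 3659/239 1862/239; 7149/956 1862/239 6291/956]

x̄ = F·x = [0, 1, -1]
P̄ = F·P·Fᵀ + Q = [73 -24 24; -24 37 -2; 24 -2 11]
y = z − H·x̄ = [-1]
S = H·P̄·Hᵀ + R = [956]
K = P̄·Hᵀ·S⁻¹ = [243/956; -36/239; 65/956]
x' = x̄ + K·y = [-243/956, 275/239, -1021/956]
P' = (I − K·H)·P̄ = [10739/956 3012/239 7149/956; 3012/239 3659/239 1862/239; 7149/956 1862/239 6291/956]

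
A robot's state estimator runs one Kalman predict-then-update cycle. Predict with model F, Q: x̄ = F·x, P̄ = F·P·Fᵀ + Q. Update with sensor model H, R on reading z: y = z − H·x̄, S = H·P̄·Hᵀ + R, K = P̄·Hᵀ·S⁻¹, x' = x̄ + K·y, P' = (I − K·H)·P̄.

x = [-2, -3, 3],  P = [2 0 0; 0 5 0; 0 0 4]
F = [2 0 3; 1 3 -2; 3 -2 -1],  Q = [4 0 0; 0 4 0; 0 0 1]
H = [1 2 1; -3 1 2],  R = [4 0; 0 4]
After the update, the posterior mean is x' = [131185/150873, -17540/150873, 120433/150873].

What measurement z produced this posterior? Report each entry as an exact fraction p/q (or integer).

x̄ = F·x = [5, -17, -3]
P̄ = F·P·Fᵀ + Q = [48 -20 0; -20 67 -16; 0 -16 43]
S = H·P̄·Hᵀ + R = [219 96; 96 731]
K = P̄·Hᵀ·S⁻¹ = [21592/150873 -12228/50291; 62518/150873 3799/50291; 1321/150873 4758/50291]
x' − x̄ = [-623180/150873, 2547301/150873, 573052/150873] = K·y
y = (KᵀK)⁻¹·Kᵀ·(x' − x̄) = [34, 37]
z = y + H·x̄ = [34, 37] + [-32, -38] = [2, -1]

z = [2, -1]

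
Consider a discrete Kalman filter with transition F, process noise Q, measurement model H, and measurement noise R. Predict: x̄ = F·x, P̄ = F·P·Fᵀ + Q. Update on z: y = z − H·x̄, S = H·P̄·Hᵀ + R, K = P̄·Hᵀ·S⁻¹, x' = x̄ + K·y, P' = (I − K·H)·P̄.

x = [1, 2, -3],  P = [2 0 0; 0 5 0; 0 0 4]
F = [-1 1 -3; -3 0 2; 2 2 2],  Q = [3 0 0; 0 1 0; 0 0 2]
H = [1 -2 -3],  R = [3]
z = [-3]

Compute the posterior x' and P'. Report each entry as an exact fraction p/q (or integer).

x' = [4094/831, -4379/831, 5084/831]
P' = [19730/831 -1358/831 7346/831; -1358/831 19085/831 -13076/831; 7346/831 -13076/831 11330/831]

x̄ = F·x = [10, -9, 0]
P̄ = F·P·Fᵀ + Q = [46 -18 -18; -18 35 4; -18 4 46]
y = z − H·x̄ = [-31]
S = H·P̄·Hᵀ + R = [831]
K = P̄·Hᵀ·S⁻¹ = [136/831; -100/831; -164/831]
x' = x̄ + K·y = [4094/831, -4379/831, 5084/831]
P' = (I − K·H)·P̄ = [19730/831 -1358/831 7346/831; -1358/831 19085/831 -13076/831; 7346/831 -13076/831 11330/831]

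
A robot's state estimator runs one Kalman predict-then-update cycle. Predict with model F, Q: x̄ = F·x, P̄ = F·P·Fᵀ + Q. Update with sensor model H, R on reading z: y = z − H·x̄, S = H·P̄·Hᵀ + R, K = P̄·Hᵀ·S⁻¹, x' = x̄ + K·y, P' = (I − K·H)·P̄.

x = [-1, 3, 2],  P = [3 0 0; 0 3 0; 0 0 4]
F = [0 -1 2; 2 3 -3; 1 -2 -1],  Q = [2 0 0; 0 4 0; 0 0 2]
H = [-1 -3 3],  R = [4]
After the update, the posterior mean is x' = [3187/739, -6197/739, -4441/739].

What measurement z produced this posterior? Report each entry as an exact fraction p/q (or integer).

z = [3]

x̄ = F·x = [1, 1, -9]
P̄ = F·P·Fᵀ + Q = [21 -33 -2; -33 79 0; -2 0 21]
S = H·P̄·Hᵀ + R = [739]
K = P̄·Hᵀ·S⁻¹ = [72/739; -204/739; 65/739]
x' − x̄ = [2448/739, -6936/739, 2210/739] = K·y
y = (KᵀK)⁻¹·Kᵀ·(x' − x̄) = [34]
z = y + H·x̄ = [34] + [-31] = [3]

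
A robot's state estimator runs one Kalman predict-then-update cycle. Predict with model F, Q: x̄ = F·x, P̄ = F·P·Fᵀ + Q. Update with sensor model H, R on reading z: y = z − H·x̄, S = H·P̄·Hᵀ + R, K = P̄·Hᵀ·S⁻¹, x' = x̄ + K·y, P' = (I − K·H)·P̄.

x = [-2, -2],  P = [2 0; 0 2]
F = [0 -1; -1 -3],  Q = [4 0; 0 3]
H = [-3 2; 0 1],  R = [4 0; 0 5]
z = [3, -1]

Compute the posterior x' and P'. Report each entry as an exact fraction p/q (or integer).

x̄ = F·x = [2, 8]
P̄ = F·P·Fᵀ + Q = [6 6; 6 23]
y = z − H·x̄ = [-7, -9]
S = H·P̄·Hᵀ + R = [78 28; 28 28]
K = P̄·Hᵀ·S⁻¹ = [-6/25 159/350; 1/10 101/140]
x' = x̄ + K·y = [-143/350, 113/140]
P' = (I − K·H)·P̄ = [321/175 159/70; 159/70 101/28]

x' = [-143/350, 113/140]
P' = [321/175 159/70; 159/70 101/28]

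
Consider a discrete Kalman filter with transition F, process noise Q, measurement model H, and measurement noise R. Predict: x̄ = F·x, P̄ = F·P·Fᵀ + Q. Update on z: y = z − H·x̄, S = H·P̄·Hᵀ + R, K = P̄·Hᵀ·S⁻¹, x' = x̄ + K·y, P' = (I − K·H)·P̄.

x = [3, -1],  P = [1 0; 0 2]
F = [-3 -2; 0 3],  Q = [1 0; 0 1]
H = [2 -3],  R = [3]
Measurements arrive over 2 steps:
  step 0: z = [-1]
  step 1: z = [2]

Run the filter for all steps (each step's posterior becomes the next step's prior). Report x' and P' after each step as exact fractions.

step 0: x̄ = F·x = [-7, -3]
step 0: P̄ = F·P·Fᵀ + Q = [18 -12; -12 19]
step 0: y = z − H·x̄ = [4]
step 0: S = H·P̄·Hᵀ + R = [390]
step 0: K = P̄·Hᵀ·S⁻¹ = [12/65; -27/130]
step 0: x' = x̄ + K·y = [-407/65, -249/65]
step 0: P' = (I − K·H)·P̄ = [306/65 192/65; 192/65 283/130]
step 1: x̄ = F·x = [1719/65, -747/65]
step 1: P̄ = F·P·Fᵀ + Q = [5689/65 -2577/65; -2577/65 2677/130]
step 1: y = z − H·x̄ = [-5549/65]
step 1: S = H·P̄·Hᵀ + R = [131843/130]
step 1: K = P̄·Hᵀ·S⁻¹ = [38218/131843; -18339/131843]
step 1: x' = x̄ + K·y = [7229/4253, 1626/4253]
step 1: P' = (I − K·H)·P̄ = [303801/131843 164316/131843; 164316/131843 127883/131843]

step 0: x' = [-407/65, -249/65], P' = [306/65 192/65; 192/65 283/130]
step 1: x' = [7229/4253, 1626/4253], P' = [303801/131843 164316/131843; 164316/131843 127883/131843]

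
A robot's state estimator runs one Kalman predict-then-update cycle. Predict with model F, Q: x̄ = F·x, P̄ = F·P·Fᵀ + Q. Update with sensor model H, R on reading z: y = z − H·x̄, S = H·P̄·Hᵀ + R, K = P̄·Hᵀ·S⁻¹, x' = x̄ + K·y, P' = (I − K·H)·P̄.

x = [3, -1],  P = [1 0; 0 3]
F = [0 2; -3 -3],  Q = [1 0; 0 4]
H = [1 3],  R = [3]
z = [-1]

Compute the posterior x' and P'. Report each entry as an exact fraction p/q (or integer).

x' = [-1315/268, 165/134]
P' = [1803/268 -321/134; -321/134 79/67]

x̄ = F·x = [-2, -6]
P̄ = F·P·Fᵀ + Q = [13 -18; -18 40]
y = z − H·x̄ = [19]
S = H·P̄·Hᵀ + R = [268]
K = P̄·Hᵀ·S⁻¹ = [-41/268; 51/134]
x' = x̄ + K·y = [-1315/268, 165/134]
P' = (I − K·H)·P̄ = [1803/268 -321/134; -321/134 79/67]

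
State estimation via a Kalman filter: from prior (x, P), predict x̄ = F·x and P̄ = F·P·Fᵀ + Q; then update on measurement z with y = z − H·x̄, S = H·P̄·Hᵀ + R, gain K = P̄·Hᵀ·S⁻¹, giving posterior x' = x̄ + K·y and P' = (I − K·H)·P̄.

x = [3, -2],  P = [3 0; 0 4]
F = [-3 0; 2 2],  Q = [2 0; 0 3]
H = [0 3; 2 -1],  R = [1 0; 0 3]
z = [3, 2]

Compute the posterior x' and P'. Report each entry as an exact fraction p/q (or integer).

x' = [23677/21759, 20507/21759]
P' = [16187/21759 1096/21759; 1096/21759 2393/21759]

x̄ = F·x = [-9, 2]
P̄ = F·P·Fᵀ + Q = [29 -18; -18 31]
y = z − H·x̄ = [-3, 22]
S = H·P̄·Hᵀ + R = [280 -201; -201 222]
K = P̄·Hᵀ·S⁻¹ = [1096/7253 10426/21759; 2393/7253 -67/21759]
x' = x̄ + K·y = [23677/21759, 20507/21759]
P' = (I − K·H)·P̄ = [16187/21759 1096/21759; 1096/21759 2393/21759]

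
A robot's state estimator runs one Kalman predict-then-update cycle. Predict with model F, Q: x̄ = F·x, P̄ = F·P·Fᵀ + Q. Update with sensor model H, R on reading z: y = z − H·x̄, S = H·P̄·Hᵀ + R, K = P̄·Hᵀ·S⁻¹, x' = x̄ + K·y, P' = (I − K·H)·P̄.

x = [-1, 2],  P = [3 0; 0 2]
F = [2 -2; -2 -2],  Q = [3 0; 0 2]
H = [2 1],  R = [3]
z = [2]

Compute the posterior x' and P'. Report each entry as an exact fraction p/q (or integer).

x̄ = F·x = [-6, -2]
P̄ = F·P·Fᵀ + Q = [23 -4; -4 22]
y = z − H·x̄ = [16]
S = H·P̄·Hᵀ + R = [101]
K = P̄·Hᵀ·S⁻¹ = [42/101; 14/101]
x' = x̄ + K·y = [66/101, 22/101]
P' = (I − K·H)·P̄ = [559/101 -992/101; -992/101 2026/101]

x' = [66/101, 22/101]
P' = [559/101 -992/101; -992/101 2026/101]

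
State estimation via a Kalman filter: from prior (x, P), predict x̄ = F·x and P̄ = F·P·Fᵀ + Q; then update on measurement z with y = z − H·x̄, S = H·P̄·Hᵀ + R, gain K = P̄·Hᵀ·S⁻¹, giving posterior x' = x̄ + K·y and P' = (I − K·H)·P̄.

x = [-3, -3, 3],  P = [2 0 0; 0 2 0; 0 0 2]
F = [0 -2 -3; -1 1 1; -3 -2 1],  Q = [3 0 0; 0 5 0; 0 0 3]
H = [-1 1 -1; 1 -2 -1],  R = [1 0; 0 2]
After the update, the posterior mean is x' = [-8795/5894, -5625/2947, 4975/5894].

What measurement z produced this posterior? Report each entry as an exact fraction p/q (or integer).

x̄ = F·x = [-3, 3, 18]
P̄ = F·P·Fᵀ + Q = [29 -10 2; -10 11 4; 2 4 31]
S = H·P̄·Hᵀ + R = [88 -46; -46 158]
K = P̄·Hᵀ·S⁻¹ = [-1079/2947 1125/5894; 515/5894 -1193/5894; -1571/2947 -2295/5894]
x' − x̄ = [8887/5894, -14466/2947, -101117/5894] = K·y
y = (KᵀK)⁻¹·Kᵀ·(x' − x̄) = [11, 29]
z = y + H·x̄ = [11, 29] + [-12, -27] = [-1, 2]

z = [-1, 2]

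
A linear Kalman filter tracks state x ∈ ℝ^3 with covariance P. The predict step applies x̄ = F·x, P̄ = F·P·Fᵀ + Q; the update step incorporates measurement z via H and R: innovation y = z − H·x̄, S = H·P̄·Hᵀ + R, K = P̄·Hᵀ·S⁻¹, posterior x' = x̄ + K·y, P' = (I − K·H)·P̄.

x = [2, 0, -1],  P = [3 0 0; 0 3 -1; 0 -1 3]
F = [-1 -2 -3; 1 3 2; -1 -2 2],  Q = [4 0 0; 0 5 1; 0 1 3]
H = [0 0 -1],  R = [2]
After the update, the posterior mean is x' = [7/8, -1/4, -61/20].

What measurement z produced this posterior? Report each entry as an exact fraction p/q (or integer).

z = [3]

x̄ = F·x = [1, 0, -4]
P̄ = F·P·Fᵀ + Q = [34 -26 -5; -26 35 -10; -5 -10 38]
S = H·P̄·Hᵀ + R = [40]
K = P̄·Hᵀ·S⁻¹ = [1/8; 1/4; -19/20]
x' − x̄ = [-1/8, -1/4, 19/20] = K·y
y = (KᵀK)⁻¹·Kᵀ·(x' − x̄) = [-1]
z = y + H·x̄ = [-1] + [4] = [3]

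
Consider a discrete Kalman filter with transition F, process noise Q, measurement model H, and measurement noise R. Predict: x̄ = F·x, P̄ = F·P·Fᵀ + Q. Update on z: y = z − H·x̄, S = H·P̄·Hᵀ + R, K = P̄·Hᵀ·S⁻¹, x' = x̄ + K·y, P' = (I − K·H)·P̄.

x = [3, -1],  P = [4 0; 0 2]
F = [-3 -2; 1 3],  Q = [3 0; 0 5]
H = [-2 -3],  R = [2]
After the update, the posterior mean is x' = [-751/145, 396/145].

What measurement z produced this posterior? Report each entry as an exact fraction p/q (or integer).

z = [2]

x̄ = F·x = [-7, 0]
P̄ = F·P·Fᵀ + Q = [47 -24; -24 27]
S = H·P̄·Hᵀ + R = [145]
K = P̄·Hᵀ·S⁻¹ = [-22/145; -33/145]
x' − x̄ = [264/145, 396/145] = K·y
y = (KᵀK)⁻¹·Kᵀ·(x' − x̄) = [-12]
z = y + H·x̄ = [-12] + [14] = [2]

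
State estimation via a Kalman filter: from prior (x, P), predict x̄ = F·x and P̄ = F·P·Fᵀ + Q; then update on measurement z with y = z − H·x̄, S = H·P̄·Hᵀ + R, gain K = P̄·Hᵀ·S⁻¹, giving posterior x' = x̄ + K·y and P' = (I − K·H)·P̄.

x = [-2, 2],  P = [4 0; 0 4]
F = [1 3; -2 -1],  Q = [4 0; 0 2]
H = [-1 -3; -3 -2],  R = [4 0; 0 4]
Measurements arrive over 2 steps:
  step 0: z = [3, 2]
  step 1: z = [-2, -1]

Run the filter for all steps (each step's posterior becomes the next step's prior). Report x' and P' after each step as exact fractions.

step 0: x̄ = F·x = [4, 2]
step 0: P̄ = F·P·Fᵀ + Q = [44 -20; -20 22]
step 0: y = z − H·x̄ = [13, 18]
step 0: S = H·P̄·Hᵀ + R = [126 44; 44 248]
step 0: K = P̄·Hᵀ·S⁻¹ = [501/1832 -1537/3664; -757/1832 505/3664]
step 0: x' = x̄ + K·y = [1/229, -204/229]
step 0: P' = (I − K·H)·P̄ = [945/916 -649/916; -649/916 721/916]
step 1: x̄ = F·x = [-611/229, 202/229]
step 1: P̄ = F·P·Fᵀ + Q = [1801/229 245/458; 245/458 3737/916]
step 1: y = z − H·x̄ = [-463/229, -1658/229]
step 1: S = H·P̄·Hᵀ + R = [47441/916 12356/229; 12356/229 22332/229]
step 1: K = P̄·Hᵀ·S⁻¹ = [93274/489923 -175514/489923; -164623/489923 42030/489923]
step 1: x' = x̄ + K·y = [-225007/489923, 460695/489923]
step 1: P' = (I − K·H)·P̄ = [407480/489923 -260192/489923; -260192/489923 306228/489923]

step 0: x' = [1/229, -204/229], P' = [945/916 -649/916; -649/916 721/916]
step 1: x' = [-225007/489923, 460695/489923], P' = [407480/489923 -260192/489923; -260192/489923 306228/489923]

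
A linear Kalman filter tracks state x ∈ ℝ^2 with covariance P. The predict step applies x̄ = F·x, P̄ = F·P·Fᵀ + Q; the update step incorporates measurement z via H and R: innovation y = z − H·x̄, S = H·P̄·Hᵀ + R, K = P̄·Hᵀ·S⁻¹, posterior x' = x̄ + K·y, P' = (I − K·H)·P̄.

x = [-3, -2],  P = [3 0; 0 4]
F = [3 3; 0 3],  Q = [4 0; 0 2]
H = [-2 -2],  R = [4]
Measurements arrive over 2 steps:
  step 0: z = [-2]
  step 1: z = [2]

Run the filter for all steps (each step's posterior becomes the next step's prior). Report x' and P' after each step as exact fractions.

step 0: x̄ = F·x = [-15, -6]
step 0: P̄ = F·P·Fᵀ + Q = [67 36; 36 38]
step 0: y = z − H·x̄ = [-44]
step 0: S = H·P̄·Hᵀ + R = [712]
step 0: K = P̄·Hᵀ·S⁻¹ = [-103/356; -37/178]
step 0: x' = x̄ + K·y = [-202/89, 280/89]
step 0: P' = (I − K·H)·P̄ = [1317/178 -607/89; -607/89 644/89]
step 1: x̄ = F·x = [234/89, 840/89]
step 1: P̄ = F·P·Fᵀ + Q = [2305/178 333/89; 333/89 5974/89]
step 1: y = z − H·x̄ = [2326/89]
step 1: S = H·P̄·Hᵀ + R = [31526/89]
step 1: K = P̄·Hᵀ·S⁻¹ = [-2971/31526; -6307/15763]
step 1: x' = x̄ + K·y = [2621/15763, -16058/15763]
step 1: P' = (I − K·H)·P̄ = [154533/15763 -151562/15763; -151562/15763 164176/15763]

step 0: x' = [-202/89, 280/89], P' = [1317/178 -607/89; -607/89 644/89]
step 1: x' = [2621/15763, -16058/15763], P' = [154533/15763 -151562/15763; -151562/15763 164176/15763]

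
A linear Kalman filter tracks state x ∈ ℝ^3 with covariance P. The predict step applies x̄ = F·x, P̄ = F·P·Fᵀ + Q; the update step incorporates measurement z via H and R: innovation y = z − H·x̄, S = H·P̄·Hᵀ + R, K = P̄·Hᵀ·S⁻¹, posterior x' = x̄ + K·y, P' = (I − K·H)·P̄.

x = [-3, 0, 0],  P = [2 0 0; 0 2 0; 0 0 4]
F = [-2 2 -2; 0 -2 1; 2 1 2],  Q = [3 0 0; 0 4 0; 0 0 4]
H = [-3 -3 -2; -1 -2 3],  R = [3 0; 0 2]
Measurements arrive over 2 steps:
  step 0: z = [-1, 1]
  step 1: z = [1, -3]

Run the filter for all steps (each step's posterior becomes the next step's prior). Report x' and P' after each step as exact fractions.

step 0: x̄ = F·x = [6, 0, -6]
step 0: P̄ = F·P·Fᵀ + Q = [35 -16 -20; -16 16 4; -20 4 30]
step 0: y = z − H·x̄ = [5, 25]
step 0: S = H·P̄·Hᵀ + R = [102 -3; -3 379]
step 0: K = P̄·Hᵀ·S⁻¹ = [-6632/38649 -2159/12883; -3044/38649 -144/12883; -1414/12883 3456/12883]
step 0: x' = x̄ + K·y = [36809/38649, -26020/38649, 2032/12883]
step 0: P' = (I − K·H)·P̄ = [831920/38649 -697348/38649 -63970/12883; -697348/38649 592304/38649 54044/12883; -63970/12883 54044/12883 17010/12883]
step 1: x̄ = F·x = [-45950/12883, 4472/2973, 19930/12883]
step 1: P̄ = F·P·Fᵀ + Q = [2921137/12883 -100104/991 -627448/12883; -100104/991 148178/2973 21452/991; -627448/12883 21452/991 200852/12883]
step 1: y = z − H·x̄ = [-26971/12883, -316895/38649]
step 1: S = H·P̄·Hᵀ + R = [5304032/12883 2696515/12883; 2696515/12883 7607273/38649]
step 1: K = P̄·Hᵀ·S⁻¹ = [-746473574/1438767367 -454905039/1438767367; 302385730/1438767367 162866398/1438767367; -41841008/1438767367 425923644/1438767367]
step 1: x' = x̄ + K·y = [160999433/1438767367, 195753988/1438767367, -1178909954/1438767367]
step 1: P' = (I − K·H)·P̄ = [39669226970/1438767367 -32909508796/1438767367 -9019866900/1438767367; -32909508796/1438767367 27587050738/1438767367 7530108492/1438767367; -9019866900/1438767367 7530108492/1438767367 2297399124/1438767367]

step 0: x' = [36809/38649, -26020/38649, 2032/12883], P' = [831920/38649 -697348/38649 -63970/12883; -697348/38649 592304/38649 54044/12883; -63970/12883 54044/12883 17010/12883]
step 1: x' = [160999433/1438767367, 195753988/1438767367, -1178909954/1438767367], P' = [39669226970/1438767367 -32909508796/1438767367 -9019866900/1438767367; -32909508796/1438767367 27587050738/1438767367 7530108492/1438767367; -9019866900/1438767367 7530108492/1438767367 2297399124/1438767367]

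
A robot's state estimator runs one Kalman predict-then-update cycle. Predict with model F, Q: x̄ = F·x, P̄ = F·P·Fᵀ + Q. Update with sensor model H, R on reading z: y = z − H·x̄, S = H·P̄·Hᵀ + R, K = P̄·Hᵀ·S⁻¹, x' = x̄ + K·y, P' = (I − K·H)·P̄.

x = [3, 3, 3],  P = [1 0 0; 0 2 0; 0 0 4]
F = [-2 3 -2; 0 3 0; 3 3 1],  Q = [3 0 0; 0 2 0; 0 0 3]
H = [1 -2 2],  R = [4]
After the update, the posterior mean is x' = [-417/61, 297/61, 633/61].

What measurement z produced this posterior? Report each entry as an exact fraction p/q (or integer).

z = [3]

x̄ = F·x = [-3, 9, 21]
P̄ = F·P·Fᵀ + Q = [41 18 4; 18 20 18; 4 18 34]
S = H·P̄·Hᵀ + R = [61]
K = P̄·Hᵀ·S⁻¹ = [13/61; 14/61; 36/61]
x' − x̄ = [-234/61, -252/61, -648/61] = K·y
y = (KᵀK)⁻¹·Kᵀ·(x' − x̄) = [-18]
z = y + H·x̄ = [-18] + [21] = [3]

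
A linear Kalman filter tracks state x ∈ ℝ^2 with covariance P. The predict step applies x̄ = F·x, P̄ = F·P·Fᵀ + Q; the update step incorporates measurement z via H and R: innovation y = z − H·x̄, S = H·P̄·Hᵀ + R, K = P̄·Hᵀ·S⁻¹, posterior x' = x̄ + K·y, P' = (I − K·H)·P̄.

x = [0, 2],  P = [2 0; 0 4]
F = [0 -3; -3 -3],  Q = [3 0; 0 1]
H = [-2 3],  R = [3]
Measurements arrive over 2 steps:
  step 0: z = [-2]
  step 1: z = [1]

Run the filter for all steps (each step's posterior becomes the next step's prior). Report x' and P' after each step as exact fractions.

step 0: x̄ = F·x = [-6, -6]
step 0: P̄ = F·P·Fᵀ + Q = [39 36; 36 55]
step 0: y = z − H·x̄ = [4]
step 0: S = H·P̄·Hᵀ + R = [222]
step 0: K = P̄·Hᵀ·S⁻¹ = [5/37; 31/74]
step 0: x' = x̄ + K·y = [-202/37, -160/37]
step 0: P' = (I − K·H)·P̄ = [1293/37 867/37; 867/37 1187/74]
step 1: x̄ = F·x = [480/37, 1086/37]
step 1: P̄ = F·P·Fᵀ + Q = [10905/74 26289/74; 26289/74 65243/74]
step 1: y = z − H·x̄ = [-2261/37]
step 1: S = H·P̄·Hᵀ + R = [315561/74]
step 1: K = P̄·Hᵀ·S⁻¹ = [19019/105187; 47717/105187]
step 1: x' = x̄ + K·y = [202373/105187, 171485/105187]
step 1: P' = (I − K·H)·P̄ = [836448/105187 576651/105187; 576651/105187 432151/105187]

step 0: x' = [-202/37, -160/37], P' = [1293/37 867/37; 867/37 1187/74]
step 1: x' = [202373/105187, 171485/105187], P' = [836448/105187 576651/105187; 576651/105187 432151/105187]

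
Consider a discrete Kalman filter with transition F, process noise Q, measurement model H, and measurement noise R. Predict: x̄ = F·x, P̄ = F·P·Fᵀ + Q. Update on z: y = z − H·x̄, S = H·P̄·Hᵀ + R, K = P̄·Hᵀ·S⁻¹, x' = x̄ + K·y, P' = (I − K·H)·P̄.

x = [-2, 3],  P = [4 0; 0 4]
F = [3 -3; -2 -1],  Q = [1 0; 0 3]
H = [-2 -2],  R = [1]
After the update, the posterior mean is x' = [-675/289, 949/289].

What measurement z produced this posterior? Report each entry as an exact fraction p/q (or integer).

z = [-2]

x̄ = F·x = [-15, 1]
P̄ = F·P·Fᵀ + Q = [73 -12; -12 23]
S = H·P̄·Hᵀ + R = [289]
K = P̄·Hᵀ·S⁻¹ = [-122/289; -22/289]
x' − x̄ = [3660/289, 660/289] = K·y
y = (KᵀK)⁻¹·Kᵀ·(x' − x̄) = [-30]
z = y + H·x̄ = [-30] + [28] = [-2]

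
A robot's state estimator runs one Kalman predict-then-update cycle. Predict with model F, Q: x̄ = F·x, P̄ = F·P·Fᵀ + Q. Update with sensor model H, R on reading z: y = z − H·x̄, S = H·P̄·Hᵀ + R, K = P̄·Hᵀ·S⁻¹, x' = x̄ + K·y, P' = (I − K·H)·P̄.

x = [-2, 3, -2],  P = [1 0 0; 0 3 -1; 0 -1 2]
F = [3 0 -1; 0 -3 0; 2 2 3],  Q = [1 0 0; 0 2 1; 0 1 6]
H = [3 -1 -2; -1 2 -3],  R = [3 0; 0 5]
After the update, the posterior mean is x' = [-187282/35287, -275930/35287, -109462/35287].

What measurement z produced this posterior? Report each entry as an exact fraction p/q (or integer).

x̄ = F·x = [-4, -9, -4]
P̄ = F·P·Fᵀ + Q = [12 -3 2; -3 29 -8; 2 -8 28]
S = H·P̄·Hᵀ + R = [214 47; 47 505]
K = P̄·Hᵀ·S⁻¹ = [18803/105861 -6781/105861; -5035/35287 6408/35287; -5472/35287 -6618/35287]
x' − x̄ = [-46134/35287, 41653/35287, 31686/35287] = K·y
y = (KᵀK)⁻¹·Kᵀ·(x' − x̄) = [-7, 1]
z = y + H·x̄ = [-7, 1] + [5, -2] = [-2, -1]

z = [-2, -1]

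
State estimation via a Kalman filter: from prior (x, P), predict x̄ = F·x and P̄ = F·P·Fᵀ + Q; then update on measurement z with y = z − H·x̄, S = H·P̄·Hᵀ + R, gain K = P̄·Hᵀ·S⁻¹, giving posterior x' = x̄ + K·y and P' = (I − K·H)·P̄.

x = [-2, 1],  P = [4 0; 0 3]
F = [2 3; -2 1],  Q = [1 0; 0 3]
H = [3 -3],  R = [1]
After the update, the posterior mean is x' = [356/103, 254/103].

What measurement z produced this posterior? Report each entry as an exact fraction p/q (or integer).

x̄ = F·x = [-1, 5]
P̄ = F·P·Fᵀ + Q = [44 -7; -7 22]
S = H·P̄·Hᵀ + R = [721]
K = P̄·Hᵀ·S⁻¹ = [153/721; -87/721]
x' − x̄ = [459/103, -261/103] = K·y
y = (KᵀK)⁻¹·Kᵀ·(x' − x̄) = [21]
z = y + H·x̄ = [21] + [-18] = [3]

z = [3]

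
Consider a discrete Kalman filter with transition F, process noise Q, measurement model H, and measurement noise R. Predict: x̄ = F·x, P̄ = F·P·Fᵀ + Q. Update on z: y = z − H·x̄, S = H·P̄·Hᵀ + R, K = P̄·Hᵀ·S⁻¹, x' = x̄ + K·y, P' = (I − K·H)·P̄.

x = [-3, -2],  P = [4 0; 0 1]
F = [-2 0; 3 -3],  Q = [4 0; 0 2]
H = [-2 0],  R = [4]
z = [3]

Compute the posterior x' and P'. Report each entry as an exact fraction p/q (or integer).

x̄ = F·x = [6, -3]
P̄ = F·P·Fᵀ + Q = [20 -24; -24 47]
y = z − H·x̄ = [15]
S = H·P̄·Hᵀ + R = [84]
K = P̄·Hᵀ·S⁻¹ = [-10/21; 4/7]
x' = x̄ + K·y = [-8/7, 39/7]
P' = (I − K·H)·P̄ = [20/21 -8/7; -8/7 137/7]

x' = [-8/7, 39/7]
P' = [20/21 -8/7; -8/7 137/7]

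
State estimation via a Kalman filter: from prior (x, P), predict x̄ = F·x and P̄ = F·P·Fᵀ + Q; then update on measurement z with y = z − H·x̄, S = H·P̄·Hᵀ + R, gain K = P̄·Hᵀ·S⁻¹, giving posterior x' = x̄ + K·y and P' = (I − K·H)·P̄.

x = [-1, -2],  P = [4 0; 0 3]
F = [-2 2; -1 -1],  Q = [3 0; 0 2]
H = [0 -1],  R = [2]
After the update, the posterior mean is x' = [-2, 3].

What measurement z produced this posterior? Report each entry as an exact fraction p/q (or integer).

x̄ = F·x = [-2, 3]
P̄ = F·P·Fᵀ + Q = [31 2; 2 9]
S = H·P̄·Hᵀ + R = [11]
K = P̄·Hᵀ·S⁻¹ = [-2/11; -9/11]
x' − x̄ = [0, 0] = K·y
y = (KᵀK)⁻¹·Kᵀ·(x' − x̄) = [0]
z = y + H·x̄ = [0] + [-3] = [-3]

z = [-3]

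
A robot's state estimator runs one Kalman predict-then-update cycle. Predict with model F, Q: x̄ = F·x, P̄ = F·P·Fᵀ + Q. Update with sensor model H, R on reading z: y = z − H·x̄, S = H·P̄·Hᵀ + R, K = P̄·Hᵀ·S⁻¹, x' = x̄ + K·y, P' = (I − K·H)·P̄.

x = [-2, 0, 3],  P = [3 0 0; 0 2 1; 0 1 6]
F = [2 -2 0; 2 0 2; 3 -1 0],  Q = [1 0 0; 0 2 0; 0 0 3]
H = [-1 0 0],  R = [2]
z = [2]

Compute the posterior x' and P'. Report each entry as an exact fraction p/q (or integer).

x' = [-50/23, 62/23, -94/23]
P' = [42/23 16/23 44/23; 16/23 810/23 192/23; 44/23 192/23 252/23]

x̄ = F·x = [-4, 2, -6]
P̄ = F·P·Fᵀ + Q = [21 8 22; 8 38 16; 22 16 32]
y = z − H·x̄ = [-2]
S = H·P̄·Hᵀ + R = [23]
K = P̄·Hᵀ·S⁻¹ = [-21/23; -8/23; -22/23]
x' = x̄ + K·y = [-50/23, 62/23, -94/23]
P' = (I − K·H)·P̄ = [42/23 16/23 44/23; 16/23 810/23 192/23; 44/23 192/23 252/23]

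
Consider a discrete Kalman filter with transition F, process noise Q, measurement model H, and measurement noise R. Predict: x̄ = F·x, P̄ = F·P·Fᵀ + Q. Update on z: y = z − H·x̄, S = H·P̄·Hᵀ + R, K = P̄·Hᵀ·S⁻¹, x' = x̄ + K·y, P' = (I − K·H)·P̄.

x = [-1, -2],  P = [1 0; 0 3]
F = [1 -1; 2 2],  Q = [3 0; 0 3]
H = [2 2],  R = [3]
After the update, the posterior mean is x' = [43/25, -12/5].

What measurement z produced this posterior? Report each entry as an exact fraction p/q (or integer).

z = [-1]

x̄ = F·x = [1, -6]
P̄ = F·P·Fᵀ + Q = [7 -4; -4 19]
S = H·P̄·Hᵀ + R = [75]
K = P̄·Hᵀ·S⁻¹ = [2/25; 2/5]
x' − x̄ = [18/25, 18/5] = K·y
y = (KᵀK)⁻¹·Kᵀ·(x' − x̄) = [9]
z = y + H·x̄ = [9] + [-10] = [-1]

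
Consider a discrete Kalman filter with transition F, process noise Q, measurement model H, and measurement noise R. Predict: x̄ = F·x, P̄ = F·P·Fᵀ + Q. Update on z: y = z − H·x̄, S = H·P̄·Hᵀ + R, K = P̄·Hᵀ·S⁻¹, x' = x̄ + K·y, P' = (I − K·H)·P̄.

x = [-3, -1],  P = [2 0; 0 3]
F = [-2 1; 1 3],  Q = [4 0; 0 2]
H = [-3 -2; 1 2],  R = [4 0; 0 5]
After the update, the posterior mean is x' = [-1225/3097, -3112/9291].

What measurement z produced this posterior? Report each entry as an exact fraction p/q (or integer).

x̄ = F·x = [5, -6]
P̄ = F·P·Fᵀ + Q = [15 5; 5 31]
S = H·P̄·Hᵀ + R = [323 -209; -209 164]
K = P̄·Hᵀ·S⁻¹ = [-1265/3097 -60/163; 1375/9291 292/489]
x' − x̄ = [-16710/3097, 52634/9291] = K·y
y = (KᵀK)⁻¹·Kᵀ·(x' − x̄) = [6, 8]
z = y + H·x̄ = [6, 8] + [-3, -7] = [3, 1]

z = [3, 1]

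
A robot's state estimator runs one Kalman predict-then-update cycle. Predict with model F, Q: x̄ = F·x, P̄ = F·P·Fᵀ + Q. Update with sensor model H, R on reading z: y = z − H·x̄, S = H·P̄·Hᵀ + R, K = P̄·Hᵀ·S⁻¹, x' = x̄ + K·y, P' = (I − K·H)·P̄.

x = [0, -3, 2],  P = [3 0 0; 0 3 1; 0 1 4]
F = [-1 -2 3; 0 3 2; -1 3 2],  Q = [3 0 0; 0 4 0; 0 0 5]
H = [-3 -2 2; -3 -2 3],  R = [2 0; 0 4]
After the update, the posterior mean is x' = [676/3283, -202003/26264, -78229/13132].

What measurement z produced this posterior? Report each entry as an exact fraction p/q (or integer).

x̄ = F·x = [12, -5, -5]
P̄ = F·P·Fᵀ + Q = [42 11 14; 11 59 55; 14 55 63]
S = H·P̄·Hᵀ + R = [392 364; 364 405]
K = P̄·Hᵀ·S⁻¹ = [-1252/3283 38/469; -21701/26264 729/938; -11999/13132 428/469]
x' − x̄ = [-38720/3283, -70683/26264, -12569/13132] = K·y
y = (KᵀK)⁻¹·Kᵀ·(x' − x̄) = [39, 38]
z = y + H·x̄ = [39, 38] + [-36, -41] = [3, -3]

z = [3, -3]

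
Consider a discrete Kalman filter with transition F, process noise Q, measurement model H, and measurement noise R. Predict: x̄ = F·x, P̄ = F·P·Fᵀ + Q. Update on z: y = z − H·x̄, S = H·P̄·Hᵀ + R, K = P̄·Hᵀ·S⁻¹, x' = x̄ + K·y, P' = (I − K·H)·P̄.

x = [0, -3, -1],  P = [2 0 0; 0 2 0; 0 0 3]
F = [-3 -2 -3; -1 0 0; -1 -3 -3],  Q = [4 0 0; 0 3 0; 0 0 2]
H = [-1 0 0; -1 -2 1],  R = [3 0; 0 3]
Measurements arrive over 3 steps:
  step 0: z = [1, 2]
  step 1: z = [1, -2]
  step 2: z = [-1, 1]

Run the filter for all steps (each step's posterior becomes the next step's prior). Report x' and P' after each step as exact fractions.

step 0: x̄ = F·x = [9, 0, 12]
step 0: P̄ = F·P·Fᵀ + Q = [57 6 45; 6 5 2; 45 2 49]
step 0: y = z − H·x̄ = [10, -1]
step 0: S = H·P̄·Hᵀ + R = [60 24; 24 55]
step 0: K = P̄·Hᵀ·S⁻¹ = [-853/908 -6/227; 1/454 -58/227; -825/908 90/227]
step 0: x' = x̄ + K·y = [-167/454, 63/227, 1143/454]
step 0: P' = (I − K·H)·P̄ = [2559/908 -3/454 2475/908; -3/454 326/227 953/454; 2475/908 953/454 7367/908]
step 1: x̄ = F·x = [-1590/227, 167/454, -1820/227]
step 1: P̄ = F·P·Fᵀ + Q = [41383/227 7545/454 35007/227; 7545/454 5283/908 4983/454; 35007/227 4983/454 32884/227]
step 1: y = z − H·x̄ = [-1363/227, -57/227]
step 1: S = H·P̄·Hᵀ + R = [42064/227 13921/227; 13921/227 15341/227]
step 1: K = P̄·Hᵀ·S⁻¹ = [-1943006/1989029 -41763/1989029; -14400/1989029 -991005/3978058; -1930043/1989029 830069/1989029]
step 1: x' = x̄ + K·y = [-2254883/1989029, 942532/1989029, -4566952/1989029]
step 1: P' = (I − K·H)·P̄ = [5829018/1989029 43200/1989029 5790129/1989029; 43200/1989029 5542533/3978058 8198451/3978058; 5790129/1989029 8198451/3978058 16478787/1989029]
step 2: x̄ = F·x = [18580441/1989029, 2254883/1989029, 1875449/284147]
step 2: P̄ = F·P·Fᵀ + Q = [373742855/1989029 34943841/1989029 89676819/568294; 34943841/1989029 11796105/1989029 3332715/284147; 89676819/568294 3332715/284147 83383883/568294]
step 2: y = z − H·x̄ = [16591412/1989029, 1707299/284147]
step 2: S = H·P̄·Hᵀ + R = [379709942/1989029 37074763/568294; 37074763/568294 39274161/568294]
step 2: K = P̄·Hᵀ·S⁻¹ = [-69453866341/71103381103 -1557140046/71103381103; -472270698/71103381103 -17765641854/71103381103; -68841267691/71103381103 29458438045/71103381103]
step 2: x' = x̄ + K·y = [75506662057/71103381103, -30077324381/71103381103, 72066346318/71103381103]
step 2: P' = (I − K·H)·P̄ = [208361599023/71103381103 1416812094/71103381103 206523803073/71103381103; 1416812094/71103381103 98924765397/71103381103 145969417326/71103381103; 206523803073/71103381103 145969417326/71103381103 586837951860/71103381103]

step 0: x' = [-167/454, 63/227, 1143/454], P' = [2559/908 -3/454 2475/908; -3/454 326/227 953/454; 2475/908 953/454 7367/908]
step 1: x' = [-2254883/1989029, 942532/1989029, -4566952/1989029], P' = [5829018/1989029 43200/1989029 5790129/1989029; 43200/1989029 5542533/3978058 8198451/3978058; 5790129/1989029 8198451/3978058 16478787/1989029]
step 2: x' = [75506662057/71103381103, -30077324381/71103381103, 72066346318/71103381103], P' = [208361599023/71103381103 1416812094/71103381103 206523803073/71103381103; 1416812094/71103381103 98924765397/71103381103 145969417326/71103381103; 206523803073/71103381103 145969417326/71103381103 586837951860/71103381103]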